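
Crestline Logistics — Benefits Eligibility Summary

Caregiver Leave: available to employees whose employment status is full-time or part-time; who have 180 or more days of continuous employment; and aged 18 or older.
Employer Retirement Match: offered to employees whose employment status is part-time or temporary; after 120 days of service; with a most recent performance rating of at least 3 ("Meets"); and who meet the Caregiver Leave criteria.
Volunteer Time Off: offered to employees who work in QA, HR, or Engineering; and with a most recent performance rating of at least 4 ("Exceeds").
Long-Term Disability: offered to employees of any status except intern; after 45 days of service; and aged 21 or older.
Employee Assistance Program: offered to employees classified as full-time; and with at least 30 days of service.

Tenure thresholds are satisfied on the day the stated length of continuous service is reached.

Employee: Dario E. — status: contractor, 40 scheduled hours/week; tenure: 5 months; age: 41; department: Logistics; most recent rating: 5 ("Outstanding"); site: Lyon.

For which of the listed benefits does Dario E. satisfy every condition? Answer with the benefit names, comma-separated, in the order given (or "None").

Long-Term Disability

Caregiver Leave — status contractor ✗ (requires full-time or part-time) → not eligible.
Employer Retirement Match — status contractor ✗ (requires part-time or temporary) → not eligible.
Volunteer Time Off — dept Logistics ✗ → not eligible.
Long-Term Disability — status contractor ✓ (not excluded); service 5 months ≥ 45 days ✓; age 41 ≥ 21 ✓ → eligible.
Employee Assistance Program — status contractor ✗ (requires full-time) → not eligible.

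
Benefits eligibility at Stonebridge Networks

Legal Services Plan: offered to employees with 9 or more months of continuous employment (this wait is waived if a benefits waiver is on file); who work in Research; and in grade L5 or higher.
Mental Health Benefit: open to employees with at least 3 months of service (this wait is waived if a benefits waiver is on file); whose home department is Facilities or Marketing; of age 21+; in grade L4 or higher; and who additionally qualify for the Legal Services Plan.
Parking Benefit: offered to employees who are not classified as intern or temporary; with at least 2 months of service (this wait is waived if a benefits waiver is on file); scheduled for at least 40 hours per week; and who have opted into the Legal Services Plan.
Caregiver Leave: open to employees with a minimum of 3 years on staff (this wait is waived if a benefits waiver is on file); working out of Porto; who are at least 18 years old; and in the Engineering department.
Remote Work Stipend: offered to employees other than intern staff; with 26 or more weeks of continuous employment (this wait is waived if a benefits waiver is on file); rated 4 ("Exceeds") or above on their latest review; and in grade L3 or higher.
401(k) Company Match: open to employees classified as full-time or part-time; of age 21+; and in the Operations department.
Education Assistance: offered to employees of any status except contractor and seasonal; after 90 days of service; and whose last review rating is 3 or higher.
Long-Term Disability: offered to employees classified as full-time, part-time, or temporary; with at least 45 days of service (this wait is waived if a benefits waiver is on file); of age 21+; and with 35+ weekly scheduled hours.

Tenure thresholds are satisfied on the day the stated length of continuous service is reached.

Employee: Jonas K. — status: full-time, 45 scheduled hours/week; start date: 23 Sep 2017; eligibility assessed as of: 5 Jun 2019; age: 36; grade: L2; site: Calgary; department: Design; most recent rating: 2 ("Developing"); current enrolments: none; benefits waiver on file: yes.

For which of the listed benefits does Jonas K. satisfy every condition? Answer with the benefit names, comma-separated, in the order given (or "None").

Long-Term Disability

Service from 23 Sep 2017 to 5 Jun 2019: 620 days.
Legal Services Plan — benefits waiver on file ✓; dept Design ✗ → not eligible.
Mental Health Benefit — benefits waiver on file ✓; dept Design ✗ → not eligible.
Parking Benefit — status full-time ✓ (not excluded); benefits waiver on file ✓; 45 hrs/wk ≥ 40 ✓; not enrolled in Legal Services Plan ✗ → not eligible.
Caregiver Leave — benefits waiver on file ✓; site Calgary ✗ (not Porto) → not eligible.
Remote Work Stipend — status full-time ✓ (not excluded); benefits waiver on file ✓; rating 2 < 4 ✗ → not eligible.
401(k) Company Match — status full-time ✓; age 36 ≥ 21 ✓; dept Design ✗ → not eligible.
Education Assistance — status full-time ✓ (not excluded); service 620 days ≥ 90 days ✓; rating 2 < 3 ✗ → not eligible.
Long-Term Disability — status full-time ✓; benefits waiver on file ✓; age 36 ≥ 21 ✓; 45 hrs/wk ≥ 35 ✓ → eligible.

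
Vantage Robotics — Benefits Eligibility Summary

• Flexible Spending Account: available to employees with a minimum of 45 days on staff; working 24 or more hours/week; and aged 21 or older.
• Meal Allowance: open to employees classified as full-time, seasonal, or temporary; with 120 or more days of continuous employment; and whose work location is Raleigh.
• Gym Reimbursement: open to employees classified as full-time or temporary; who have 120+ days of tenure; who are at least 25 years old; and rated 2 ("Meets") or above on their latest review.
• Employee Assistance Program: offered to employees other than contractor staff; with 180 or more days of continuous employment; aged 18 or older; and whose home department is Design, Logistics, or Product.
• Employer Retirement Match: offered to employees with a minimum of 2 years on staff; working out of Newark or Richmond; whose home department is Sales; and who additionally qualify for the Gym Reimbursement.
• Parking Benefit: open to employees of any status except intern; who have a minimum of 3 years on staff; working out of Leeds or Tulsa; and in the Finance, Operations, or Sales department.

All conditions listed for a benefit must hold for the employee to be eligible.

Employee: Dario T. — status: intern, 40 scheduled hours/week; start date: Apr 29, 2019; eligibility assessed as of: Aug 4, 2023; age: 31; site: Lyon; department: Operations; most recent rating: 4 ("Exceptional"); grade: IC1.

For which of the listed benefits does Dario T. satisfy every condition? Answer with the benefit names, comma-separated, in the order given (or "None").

Flexible Spending Account

Service from Apr 29, 2019 to Aug 4, 2023: 1558 days.
Flexible Spending Account — service 1558 days ≥ 45 days ✓; 40 hrs/wk ≥ 24 ✓; age 31 ≥ 21 ✓ → eligible.
Meal Allowance — status intern ✗ (requires full-time, seasonal, or temporary) → not eligible.
Gym Reimbursement — status intern ✗ (requires full-time or temporary) → not eligible.
Employee Assistance Program — status intern ✓ (not excluded); service 1558 days ≥ 180 days ✓; age 31 ≥ 18 ✓; dept Operations ✗ → not eligible.
Employer Retirement Match — service 1558 days ≥ 2 years (≈730 days) ✓; site Lyon ✗ (not Newark or Richmond) → not eligible.
Parking Benefit — status intern ✗ (excluded) → not eligible.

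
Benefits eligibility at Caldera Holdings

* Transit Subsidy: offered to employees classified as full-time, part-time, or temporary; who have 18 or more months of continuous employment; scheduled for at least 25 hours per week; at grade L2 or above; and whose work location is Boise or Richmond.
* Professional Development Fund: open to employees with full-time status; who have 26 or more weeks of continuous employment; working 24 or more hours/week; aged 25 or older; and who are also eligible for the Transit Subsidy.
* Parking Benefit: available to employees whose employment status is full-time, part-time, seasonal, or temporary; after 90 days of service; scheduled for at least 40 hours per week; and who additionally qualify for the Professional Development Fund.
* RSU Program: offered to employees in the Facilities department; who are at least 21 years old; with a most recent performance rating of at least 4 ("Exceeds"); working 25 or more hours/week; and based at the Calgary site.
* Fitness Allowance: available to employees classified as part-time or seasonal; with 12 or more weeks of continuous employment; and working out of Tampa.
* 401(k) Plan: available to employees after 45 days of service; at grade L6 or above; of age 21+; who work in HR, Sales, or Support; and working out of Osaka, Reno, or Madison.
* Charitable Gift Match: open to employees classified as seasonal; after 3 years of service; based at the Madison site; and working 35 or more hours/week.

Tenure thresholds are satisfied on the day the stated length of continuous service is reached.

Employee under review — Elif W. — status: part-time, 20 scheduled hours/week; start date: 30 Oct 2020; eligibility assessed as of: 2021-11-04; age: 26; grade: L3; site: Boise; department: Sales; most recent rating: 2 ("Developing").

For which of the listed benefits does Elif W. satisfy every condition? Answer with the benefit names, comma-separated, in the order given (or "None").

Service from 30 Oct 2020 to 2021-11-04: 370 days.
Transit Subsidy — status part-time ✓; service 370 days < 18 months (≈540 days) ✗ → not eligible.
Professional Development Fund — status part-time ✗ (requires full-time) → not eligible.
Parking Benefit — status part-time ✓; service 370 days ≥ 90 days ✓; 20 hrs/wk < 40 ✗ → not eligible.
RSU Program — dept Sales ✗ → not eligible.
Fitness Allowance — status part-time ✓; service 370 days ≥ 12 weeks (≈84 days) ✓; site Boise ✗ (not Tampa) → not eligible.
401(k) Plan — service 370 days ≥ 45 days ✓; grade L3 < L6 ✗ → not eligible.
Charitable Gift Match — status part-time ✗ (requires seasonal) → not eligible.

None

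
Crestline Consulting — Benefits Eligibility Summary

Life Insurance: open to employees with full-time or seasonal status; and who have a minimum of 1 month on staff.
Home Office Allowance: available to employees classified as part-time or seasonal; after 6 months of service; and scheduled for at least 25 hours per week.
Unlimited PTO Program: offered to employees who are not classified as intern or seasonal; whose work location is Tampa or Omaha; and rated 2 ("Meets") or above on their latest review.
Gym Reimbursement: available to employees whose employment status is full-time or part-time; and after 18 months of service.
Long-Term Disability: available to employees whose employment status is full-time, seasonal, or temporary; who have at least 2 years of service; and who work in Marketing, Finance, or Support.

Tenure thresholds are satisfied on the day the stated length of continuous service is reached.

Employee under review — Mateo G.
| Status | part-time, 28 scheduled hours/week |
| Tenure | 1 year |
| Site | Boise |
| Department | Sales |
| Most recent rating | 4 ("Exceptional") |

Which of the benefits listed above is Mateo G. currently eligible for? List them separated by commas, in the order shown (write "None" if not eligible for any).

Life Insurance — status part-time ✗ (requires full-time or seasonal) → not eligible.
Home Office Allowance — status part-time ✓; service 1 year ≥ 6 months (≈180 days) ✓; 28 hrs/wk ≥ 25 ✓ → eligible.
Unlimited PTO Program — status part-time ✓ (not excluded); site Boise ✗ (not Tampa or Omaha) → not eligible.
Gym Reimbursement — status part-time ✓; service 1 year < 18 months (≈540 days) ✗ → not eligible.
Long-Term Disability — status part-time ✗ (requires full-time, seasonal, or temporary) → not eligible.

Home Office Allowance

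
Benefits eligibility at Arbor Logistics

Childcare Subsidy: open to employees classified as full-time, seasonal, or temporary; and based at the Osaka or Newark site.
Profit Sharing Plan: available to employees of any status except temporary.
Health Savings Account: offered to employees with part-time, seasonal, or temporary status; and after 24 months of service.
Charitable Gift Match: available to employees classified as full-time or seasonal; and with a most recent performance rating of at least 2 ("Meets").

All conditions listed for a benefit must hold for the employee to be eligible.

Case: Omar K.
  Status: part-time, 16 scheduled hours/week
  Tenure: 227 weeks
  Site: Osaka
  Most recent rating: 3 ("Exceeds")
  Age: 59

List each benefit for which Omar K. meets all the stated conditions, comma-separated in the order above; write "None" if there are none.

Profit Sharing Plan, Health Savings Account

Childcare Subsidy — status part-time ✗ (requires full-time, seasonal, or temporary) → not eligible.
Profit Sharing Plan — status part-time ✓ (not excluded) → eligible.
Health Savings Account — status part-time ✓; service 227 weeks ≥ 24 months (≈720 days) ✓ → eligible.
Charitable Gift Match — status part-time ✗ (requires full-time or seasonal) → not eligible.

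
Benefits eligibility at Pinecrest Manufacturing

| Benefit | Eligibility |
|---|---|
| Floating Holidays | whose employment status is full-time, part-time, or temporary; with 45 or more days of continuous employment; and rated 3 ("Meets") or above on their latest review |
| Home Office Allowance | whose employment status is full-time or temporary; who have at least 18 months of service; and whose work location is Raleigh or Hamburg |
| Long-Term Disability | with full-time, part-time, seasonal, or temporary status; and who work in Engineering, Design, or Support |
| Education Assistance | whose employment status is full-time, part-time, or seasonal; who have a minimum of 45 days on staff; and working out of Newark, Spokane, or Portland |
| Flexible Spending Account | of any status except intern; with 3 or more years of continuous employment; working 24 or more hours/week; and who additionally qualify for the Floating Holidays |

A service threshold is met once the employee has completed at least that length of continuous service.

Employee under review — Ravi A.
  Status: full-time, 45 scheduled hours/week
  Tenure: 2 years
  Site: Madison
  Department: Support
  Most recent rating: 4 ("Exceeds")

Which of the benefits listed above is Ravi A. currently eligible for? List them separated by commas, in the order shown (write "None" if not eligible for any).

Floating Holidays, Long-Term Disability

Floating Holidays — status full-time ✓; service 2 years ≥ 45 days ✓; rating 4 ≥ 3 ✓ → eligible.
Home Office Allowance — status full-time ✓; service 2 years ≥ 18 months (≈540 days) ✓; site Madison ✗ (not Raleigh or Hamburg) → not eligible.
Long-Term Disability — status full-time ✓; dept Support ✓ → eligible.
Education Assistance — status full-time ✓; service 2 years ≥ 45 days ✓; site Madison ✗ (not Newark, Spokane, or Portland) → not eligible.
Flexible Spending Account — status full-time ✓ (not excluded); service 2 years < 3 years ✗ → not eligible.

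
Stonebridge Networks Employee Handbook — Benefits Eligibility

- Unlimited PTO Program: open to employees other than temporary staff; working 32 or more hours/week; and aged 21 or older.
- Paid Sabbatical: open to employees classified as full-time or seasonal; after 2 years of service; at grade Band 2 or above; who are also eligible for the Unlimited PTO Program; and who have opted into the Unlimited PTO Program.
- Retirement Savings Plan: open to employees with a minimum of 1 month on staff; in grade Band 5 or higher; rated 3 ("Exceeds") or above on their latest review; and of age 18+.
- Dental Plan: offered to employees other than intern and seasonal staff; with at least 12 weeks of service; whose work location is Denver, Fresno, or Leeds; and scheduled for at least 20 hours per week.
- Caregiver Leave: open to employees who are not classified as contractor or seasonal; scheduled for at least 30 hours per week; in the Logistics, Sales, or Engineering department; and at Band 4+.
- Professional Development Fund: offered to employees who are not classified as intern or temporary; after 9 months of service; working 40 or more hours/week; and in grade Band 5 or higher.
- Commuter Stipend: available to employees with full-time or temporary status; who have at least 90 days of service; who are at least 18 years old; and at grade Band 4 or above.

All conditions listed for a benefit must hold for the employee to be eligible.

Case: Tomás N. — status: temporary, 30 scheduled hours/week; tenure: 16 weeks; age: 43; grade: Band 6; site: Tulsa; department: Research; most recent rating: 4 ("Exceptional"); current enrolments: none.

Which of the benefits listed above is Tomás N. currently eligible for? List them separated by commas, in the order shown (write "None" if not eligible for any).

Unlimited PTO Program — status temporary ✗ (excluded) → not eligible.
Paid Sabbatical — status temporary ✗ (requires full-time or seasonal) → not eligible.
Retirement Savings Plan — service 16 weeks ≥ 1 month (≈30 days) ✓; grade Band 6 ≥ Band 5 ✓; rating 4 ≥ 3 ✓; age 43 ≥ 18 ✓ → eligible.
Dental Plan — status temporary ✓ (not excluded); service 16 weeks ≥ 12 weeks ✓; site Tulsa ✗ (not Denver, Fresno, or Leeds) → not eligible.
Caregiver Leave — status temporary ✓ (not excluded); 30 hrs/wk ≥ 30 ✓; dept Research ✗ → not eligible.
Professional Development Fund — status temporary ✗ (excluded) → not eligible.
Commuter Stipend — status temporary ✓; service 16 weeks ≥ 90 days ✓; age 43 ≥ 18 ✓; grade Band 6 ≥ Band 4 ✓ → eligible.

Retirement Savings Plan, Commuter Stipend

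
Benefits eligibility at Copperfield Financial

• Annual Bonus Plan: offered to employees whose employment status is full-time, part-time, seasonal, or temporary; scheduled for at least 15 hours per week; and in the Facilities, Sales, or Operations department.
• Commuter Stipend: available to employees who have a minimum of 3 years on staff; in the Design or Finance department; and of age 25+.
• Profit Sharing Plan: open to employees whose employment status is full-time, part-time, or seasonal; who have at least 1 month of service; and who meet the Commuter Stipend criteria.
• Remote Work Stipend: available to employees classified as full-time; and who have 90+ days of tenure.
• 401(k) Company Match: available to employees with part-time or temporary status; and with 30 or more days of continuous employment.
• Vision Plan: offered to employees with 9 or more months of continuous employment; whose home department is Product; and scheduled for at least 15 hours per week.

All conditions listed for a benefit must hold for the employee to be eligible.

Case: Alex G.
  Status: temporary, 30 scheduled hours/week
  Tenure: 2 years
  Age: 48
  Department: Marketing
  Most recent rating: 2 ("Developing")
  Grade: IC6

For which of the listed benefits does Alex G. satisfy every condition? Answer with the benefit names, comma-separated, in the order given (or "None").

401(k) Company Match

Annual Bonus Plan — status temporary ✓; 30 hrs/wk ≥ 15 ✓; dept Marketing ✗ → not eligible.
Commuter Stipend — service 2 years < 3 years ✗ → not eligible.
Profit Sharing Plan — status temporary ✗ (requires full-time, part-time, or seasonal) → not eligible.
Remote Work Stipend — status temporary ✗ (requires full-time) → not eligible.
401(k) Company Match — status temporary ✓; service 2 years ≥ 30 days ✓ → eligible.
Vision Plan — service 2 years ≥ 9 months (≈270 days) ✓; dept Marketing ✗ → not eligible.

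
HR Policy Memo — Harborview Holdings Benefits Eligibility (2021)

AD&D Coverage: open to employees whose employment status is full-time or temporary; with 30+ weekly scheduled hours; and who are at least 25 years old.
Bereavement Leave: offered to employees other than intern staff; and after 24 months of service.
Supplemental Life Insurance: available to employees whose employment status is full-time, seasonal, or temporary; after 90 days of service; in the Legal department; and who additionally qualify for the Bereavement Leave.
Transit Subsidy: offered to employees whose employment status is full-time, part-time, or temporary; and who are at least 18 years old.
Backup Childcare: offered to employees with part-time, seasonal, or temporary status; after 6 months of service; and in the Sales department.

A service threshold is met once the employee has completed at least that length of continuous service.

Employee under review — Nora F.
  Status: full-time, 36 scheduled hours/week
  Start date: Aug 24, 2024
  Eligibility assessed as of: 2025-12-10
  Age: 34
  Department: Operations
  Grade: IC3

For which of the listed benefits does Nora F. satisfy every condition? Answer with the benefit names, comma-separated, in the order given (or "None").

Service from Aug 24, 2024 to 2025-12-10: 473 days.
AD&D Coverage — status full-time ✓; 36 hrs/wk ≥ 30 ✓; age 34 ≥ 25 ✓ → eligible.
Bereavement Leave — status full-time ✓ (not excluded); service 473 days < 24 months (≈720 days) ✗ → not eligible.
Supplemental Life Insurance — status full-time ✓; service 473 days ≥ 90 days ✓; dept Operations ✗ → not eligible.
Transit Subsidy — status full-time ✓; age 34 ≥ 18 ✓ → eligible.
Backup Childcare — status full-time ✗ (requires part-time, seasonal, or temporary) → not eligible.

AD&D Coverage, Transit Subsidy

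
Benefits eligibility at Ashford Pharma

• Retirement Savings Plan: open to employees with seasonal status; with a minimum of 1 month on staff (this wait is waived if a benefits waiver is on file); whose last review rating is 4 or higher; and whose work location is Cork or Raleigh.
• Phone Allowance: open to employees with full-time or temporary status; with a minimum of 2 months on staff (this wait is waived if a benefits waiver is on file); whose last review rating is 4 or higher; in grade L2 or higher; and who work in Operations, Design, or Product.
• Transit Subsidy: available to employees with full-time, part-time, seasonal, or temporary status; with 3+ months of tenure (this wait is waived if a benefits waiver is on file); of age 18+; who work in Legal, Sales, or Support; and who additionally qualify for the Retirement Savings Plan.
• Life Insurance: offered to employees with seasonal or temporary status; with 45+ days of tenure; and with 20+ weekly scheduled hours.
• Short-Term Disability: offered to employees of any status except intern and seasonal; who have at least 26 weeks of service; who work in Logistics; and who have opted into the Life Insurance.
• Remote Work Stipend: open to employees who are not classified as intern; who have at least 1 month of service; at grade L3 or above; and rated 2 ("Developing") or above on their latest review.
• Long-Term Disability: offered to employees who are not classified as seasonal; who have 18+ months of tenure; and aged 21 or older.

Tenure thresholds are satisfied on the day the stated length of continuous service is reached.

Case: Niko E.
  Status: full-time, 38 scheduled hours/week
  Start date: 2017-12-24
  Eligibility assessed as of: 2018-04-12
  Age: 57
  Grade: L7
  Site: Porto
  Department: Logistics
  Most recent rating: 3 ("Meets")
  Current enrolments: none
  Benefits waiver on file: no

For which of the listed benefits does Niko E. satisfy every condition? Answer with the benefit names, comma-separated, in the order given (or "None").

Service from 2017-12-24 to 2018-04-12: 109 days.
Retirement Savings Plan — status full-time ✗ (requires seasonal) → not eligible.
Phone Allowance — status full-time ✓; no waiver, service 109 days ≥ 2 months (≈60 days) ✓; rating 3 < 4 ✗ → not eligible.
Transit Subsidy — status full-time ✓; no waiver, service 109 days ≥ 3 months (≈90 days) ✓; age 57 ≥ 18 ✓; dept Logistics ✗ → not eligible.
Life Insurance — status full-time ✗ (requires seasonal or temporary) → not eligible.
Short-Term Disability — status full-time ✓ (not excluded); service 109 days < 26 weeks (≈182 days) ✗ → not eligible.
Remote Work Stipend — status full-time ✓ (not excluded); service 109 days ≥ 1 month (≈30 days) ✓; grade L7 ≥ L3 ✓; rating 3 ≥ 2 ✓ → eligible.
Long-Term Disability — status full-time ✓ (not excluded); service 109 days < 18 months (≈540 days) ✗ → not eligible.

Remote Work Stipend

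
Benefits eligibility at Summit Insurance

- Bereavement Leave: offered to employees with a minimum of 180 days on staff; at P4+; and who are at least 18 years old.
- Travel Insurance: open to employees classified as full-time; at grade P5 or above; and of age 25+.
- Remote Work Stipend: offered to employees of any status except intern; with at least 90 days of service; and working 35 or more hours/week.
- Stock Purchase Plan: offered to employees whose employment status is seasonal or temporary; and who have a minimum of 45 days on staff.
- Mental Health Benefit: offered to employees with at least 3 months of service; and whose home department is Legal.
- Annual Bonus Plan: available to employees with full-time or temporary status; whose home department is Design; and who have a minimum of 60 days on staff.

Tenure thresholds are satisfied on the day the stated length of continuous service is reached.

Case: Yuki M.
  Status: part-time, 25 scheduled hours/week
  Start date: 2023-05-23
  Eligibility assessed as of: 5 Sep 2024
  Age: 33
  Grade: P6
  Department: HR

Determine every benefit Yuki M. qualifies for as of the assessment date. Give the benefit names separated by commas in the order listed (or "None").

Service from 2023-05-23 to 5 Sep 2024: 471 days.
Bereavement Leave — service 471 days ≥ 180 days ✓; grade P6 ≥ P4 ✓; age 33 ≥ 18 ✓ → eligible.
Travel Insurance — status part-time ✗ (requires full-time) → not eligible.
Remote Work Stipend — status part-time ✓ (not excluded); service 471 days ≥ 90 days ✓; 25 hrs/wk < 35 ✗ → not eligible.
Stock Purchase Plan — status part-time ✗ (requires seasonal or temporary) → not eligible.
Mental Health Benefit — service 471 days ≥ 3 months (≈90 days) ✓; dept HR ✗ → not eligible.
Annual Bonus Plan — status part-time ✗ (requires full-time or temporary) → not eligible.

Bereavement Leave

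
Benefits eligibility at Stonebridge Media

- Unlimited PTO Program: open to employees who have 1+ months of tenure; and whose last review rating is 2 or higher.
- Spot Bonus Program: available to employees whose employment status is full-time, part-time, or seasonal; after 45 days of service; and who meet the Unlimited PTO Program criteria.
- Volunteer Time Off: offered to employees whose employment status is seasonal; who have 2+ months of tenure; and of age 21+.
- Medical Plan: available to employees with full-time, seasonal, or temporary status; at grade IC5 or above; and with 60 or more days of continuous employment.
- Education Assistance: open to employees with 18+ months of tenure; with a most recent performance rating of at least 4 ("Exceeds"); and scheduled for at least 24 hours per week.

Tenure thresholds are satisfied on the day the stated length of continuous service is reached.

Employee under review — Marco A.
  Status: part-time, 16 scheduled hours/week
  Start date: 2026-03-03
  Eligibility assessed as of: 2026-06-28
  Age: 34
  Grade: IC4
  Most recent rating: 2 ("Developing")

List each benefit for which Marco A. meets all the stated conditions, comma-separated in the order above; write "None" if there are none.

Service from 2026-03-03 to 2026-06-28: 117 days.
Unlimited PTO Program — service 117 days ≥ 1 month (≈30 days) ✓; rating 2 ≥ 2 ✓ → eligible.
Spot Bonus Program — status part-time ✓; service 117 days ≥ 45 days ✓; eligible for Unlimited PTO Program ✓ → eligible.
Volunteer Time Off — status part-time ✗ (requires seasonal) → not eligible.
Medical Plan — status part-time ✗ (requires full-time, seasonal, or temporary) → not eligible.
Education Assistance — service 117 days < 18 months (≈540 days) ✗ → not eligible.

Unlimited PTO Program, Spot Bonus Program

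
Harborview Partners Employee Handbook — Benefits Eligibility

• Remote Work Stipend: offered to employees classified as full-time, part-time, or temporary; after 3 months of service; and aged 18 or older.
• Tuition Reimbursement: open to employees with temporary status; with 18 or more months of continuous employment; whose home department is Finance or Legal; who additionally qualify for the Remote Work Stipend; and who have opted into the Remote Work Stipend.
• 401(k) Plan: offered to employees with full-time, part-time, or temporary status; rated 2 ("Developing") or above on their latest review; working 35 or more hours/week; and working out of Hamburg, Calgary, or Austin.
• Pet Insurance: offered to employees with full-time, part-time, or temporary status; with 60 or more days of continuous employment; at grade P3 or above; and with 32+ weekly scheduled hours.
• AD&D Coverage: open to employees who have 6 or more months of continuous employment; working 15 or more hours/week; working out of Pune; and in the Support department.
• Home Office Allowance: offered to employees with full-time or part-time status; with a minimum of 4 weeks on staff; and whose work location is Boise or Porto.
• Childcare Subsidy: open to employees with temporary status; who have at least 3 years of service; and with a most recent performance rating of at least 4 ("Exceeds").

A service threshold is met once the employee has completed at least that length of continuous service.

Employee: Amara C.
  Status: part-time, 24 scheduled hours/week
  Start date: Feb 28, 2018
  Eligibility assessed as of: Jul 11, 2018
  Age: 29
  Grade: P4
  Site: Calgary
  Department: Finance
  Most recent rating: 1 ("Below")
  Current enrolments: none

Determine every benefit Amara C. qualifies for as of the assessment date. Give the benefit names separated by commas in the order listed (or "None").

Remote Work Stipend

Service from Feb 28, 2018 to Jul 11, 2018: 133 days.
Remote Work Stipend — status part-time ✓; service 133 days ≥ 3 months (≈90 days) ✓; age 29 ≥ 18 ✓ → eligible.
Tuition Reimbursement — status part-time ✗ (requires temporary) → not eligible.
401(k) Plan — status part-time ✓; rating 1 < 2 ✗ → not eligible.
Pet Insurance — status part-time ✓; service 133 days ≥ 60 days ✓; grade P4 ≥ P3 ✓; 24 hrs/wk < 32 ✗ → not eligible.
AD&D Coverage — service 133 days < 6 months (≈180 days) ✗ → not eligible.
Home Office Allowance — status part-time ✓; service 133 days ≥ 4 weeks (≈28 days) ✓; site Calgary ✗ (not Boise or Porto) → not eligible.
Childcare Subsidy — status part-time ✗ (requires temporary) → not eligible.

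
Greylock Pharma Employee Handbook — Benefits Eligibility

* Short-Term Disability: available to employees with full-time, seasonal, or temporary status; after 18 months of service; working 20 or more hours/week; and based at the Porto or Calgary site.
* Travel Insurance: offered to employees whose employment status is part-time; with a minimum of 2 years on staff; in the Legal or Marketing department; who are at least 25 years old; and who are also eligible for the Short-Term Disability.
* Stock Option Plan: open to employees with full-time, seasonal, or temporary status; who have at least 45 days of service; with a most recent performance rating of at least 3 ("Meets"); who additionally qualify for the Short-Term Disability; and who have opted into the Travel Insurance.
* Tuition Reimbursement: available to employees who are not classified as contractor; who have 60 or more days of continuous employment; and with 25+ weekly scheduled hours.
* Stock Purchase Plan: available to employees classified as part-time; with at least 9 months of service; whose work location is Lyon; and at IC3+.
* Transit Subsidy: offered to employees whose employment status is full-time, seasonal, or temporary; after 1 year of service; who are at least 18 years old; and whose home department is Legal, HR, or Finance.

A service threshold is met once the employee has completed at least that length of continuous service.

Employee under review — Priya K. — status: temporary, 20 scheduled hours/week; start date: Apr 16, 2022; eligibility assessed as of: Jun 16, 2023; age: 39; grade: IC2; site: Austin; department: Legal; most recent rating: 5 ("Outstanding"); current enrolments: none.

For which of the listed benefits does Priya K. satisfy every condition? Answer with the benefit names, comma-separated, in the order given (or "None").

Service from Apr 16, 2022 to Jun 16, 2023: 426 days.
Short-Term Disability — status temporary ✓; service 426 days < 18 months (≈540 days) ✗ → not eligible.
Travel Insurance — status temporary ✗ (requires part-time) → not eligible.
Stock Option Plan — status temporary ✓; service 426 days ≥ 45 days ✓; rating 5 ≥ 3 ✓; not eligible for Short-Term Disability ✗ → not eligible.
Tuition Reimbursement — status temporary ✓ (not excluded); service 426 days ≥ 60 days ✓; 20 hrs/wk < 25 ✗ → not eligible.
Stock Purchase Plan — status temporary ✗ (requires part-time) → not eligible.
Transit Subsidy — status temporary ✓; service 426 days ≥ 1 year (≈365 days) ✓; age 39 ≥ 18 ✓; dept Legal ✓ → eligible.

Transit Subsidy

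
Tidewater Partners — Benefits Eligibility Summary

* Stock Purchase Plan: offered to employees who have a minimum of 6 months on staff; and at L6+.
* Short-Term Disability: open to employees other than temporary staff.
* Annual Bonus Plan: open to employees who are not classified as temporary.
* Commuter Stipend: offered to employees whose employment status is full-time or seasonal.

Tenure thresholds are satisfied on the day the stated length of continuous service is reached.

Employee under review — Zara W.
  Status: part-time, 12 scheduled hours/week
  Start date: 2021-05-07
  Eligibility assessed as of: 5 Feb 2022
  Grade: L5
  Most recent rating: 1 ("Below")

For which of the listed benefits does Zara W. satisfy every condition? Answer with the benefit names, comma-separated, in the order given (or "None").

Short-Term Disability, Annual Bonus Plan

Service from 2021-05-07 to 5 Feb 2022: 274 days.
Stock Purchase Plan — service 274 days ≥ 6 months (≈180 days) ✓; grade L5 < L6 ✗ → not eligible.
Short-Term Disability — status part-time ✓ (not excluded) → eligible.
Annual Bonus Plan — status part-time ✓ (not excluded) → eligible.
Commuter Stipend — status part-time ✗ (requires full-time or seasonal) → not eligible.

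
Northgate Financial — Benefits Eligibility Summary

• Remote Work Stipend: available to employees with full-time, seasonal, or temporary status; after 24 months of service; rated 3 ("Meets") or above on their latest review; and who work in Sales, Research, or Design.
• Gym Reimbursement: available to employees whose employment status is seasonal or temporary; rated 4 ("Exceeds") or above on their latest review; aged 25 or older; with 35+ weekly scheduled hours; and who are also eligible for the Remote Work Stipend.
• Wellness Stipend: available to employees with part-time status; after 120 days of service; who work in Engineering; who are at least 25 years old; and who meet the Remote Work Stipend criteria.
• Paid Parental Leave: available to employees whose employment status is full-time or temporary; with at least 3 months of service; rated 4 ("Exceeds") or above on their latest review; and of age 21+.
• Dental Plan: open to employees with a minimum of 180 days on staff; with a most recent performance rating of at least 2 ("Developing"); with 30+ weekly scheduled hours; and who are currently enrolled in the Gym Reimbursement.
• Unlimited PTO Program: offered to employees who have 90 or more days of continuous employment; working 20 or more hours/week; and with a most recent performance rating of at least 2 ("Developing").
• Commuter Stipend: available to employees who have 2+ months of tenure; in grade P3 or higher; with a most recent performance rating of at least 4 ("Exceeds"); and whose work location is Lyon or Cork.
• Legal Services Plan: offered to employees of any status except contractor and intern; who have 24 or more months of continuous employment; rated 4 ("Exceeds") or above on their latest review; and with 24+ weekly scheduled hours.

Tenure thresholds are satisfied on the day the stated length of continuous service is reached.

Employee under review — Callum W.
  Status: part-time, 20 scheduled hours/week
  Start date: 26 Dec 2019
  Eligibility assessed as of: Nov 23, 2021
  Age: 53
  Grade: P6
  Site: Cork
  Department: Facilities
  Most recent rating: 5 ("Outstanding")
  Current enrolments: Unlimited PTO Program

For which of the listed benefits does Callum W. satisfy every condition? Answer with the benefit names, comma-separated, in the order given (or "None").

Unlimited PTO Program, Commuter Stipend

Service from 26 Dec 2019 to Nov 23, 2021: 698 days.
Remote Work Stipend — status part-time ✗ (requires full-time, seasonal, or temporary) → not eligible.
Gym Reimbursement — status part-time ✗ (requires seasonal or temporary) → not eligible.
Wellness Stipend — status part-time ✓; service 698 days ≥ 120 days ✓; dept Facilities ✗ → not eligible.
Paid Parental Leave — status part-time ✗ (requires full-time or temporary) → not eligible.
Dental Plan — service 698 days ≥ 180 days ✓; rating 5 ≥ 2 ✓; 20 hrs/wk < 30 ✗ → not eligible.
Unlimited PTO Program — service 698 days ≥ 90 days ✓; 20 hrs/wk ≥ 20 ✓; rating 5 ≥ 2 ✓ → eligible.
Commuter Stipend — service 698 days ≥ 2 months (≈60 days) ✓; grade P6 ≥ P3 ✓; rating 5 ≥ 4 ✓; site Cork ✓ → eligible.
Legal Services Plan — status part-time ✓ (not excluded); service 698 days < 24 months (≈720 days) ✗ → not eligible.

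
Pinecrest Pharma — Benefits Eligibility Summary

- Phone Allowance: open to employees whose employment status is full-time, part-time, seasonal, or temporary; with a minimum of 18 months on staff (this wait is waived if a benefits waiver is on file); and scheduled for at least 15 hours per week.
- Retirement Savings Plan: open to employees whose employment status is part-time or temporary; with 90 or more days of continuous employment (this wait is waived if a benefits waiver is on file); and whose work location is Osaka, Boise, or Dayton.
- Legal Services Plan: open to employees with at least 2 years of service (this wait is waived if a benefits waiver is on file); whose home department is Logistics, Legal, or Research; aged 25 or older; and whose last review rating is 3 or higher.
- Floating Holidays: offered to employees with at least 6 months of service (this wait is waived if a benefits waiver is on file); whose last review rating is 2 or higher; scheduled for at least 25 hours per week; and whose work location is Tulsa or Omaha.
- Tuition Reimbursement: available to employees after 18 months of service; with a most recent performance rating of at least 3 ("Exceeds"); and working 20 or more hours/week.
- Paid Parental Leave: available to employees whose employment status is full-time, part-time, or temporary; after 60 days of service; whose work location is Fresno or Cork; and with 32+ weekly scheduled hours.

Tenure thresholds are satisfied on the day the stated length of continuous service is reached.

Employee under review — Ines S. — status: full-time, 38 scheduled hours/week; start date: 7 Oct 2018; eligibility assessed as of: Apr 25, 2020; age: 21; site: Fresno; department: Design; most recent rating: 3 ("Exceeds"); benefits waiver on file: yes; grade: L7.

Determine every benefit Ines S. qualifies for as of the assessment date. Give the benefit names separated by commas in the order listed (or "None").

Phone Allowance, Tuition Reimbursement, Paid Parental Leave

Service from 7 Oct 2018 to Apr 25, 2020: 566 days.
Phone Allowance — status full-time ✓; benefits waiver on file ✓; 38 hrs/wk ≥ 15 ✓ → eligible.
Retirement Savings Plan — status full-time ✗ (requires part-time or temporary) → not eligible.
Legal Services Plan — benefits waiver on file ✓; dept Design ✗ → not eligible.
Floating Holidays — benefits waiver on file ✓; rating 3 ≥ 2 ✓; 38 hrs/wk ≥ 25 ✓; site Fresno ✗ (not Tulsa or Omaha) → not eligible.
Tuition Reimbursement — service 566 days ≥ 18 months (≈540 days) ✓; rating 3 ≥ 3 ✓; 38 hrs/wk ≥ 20 ✓ → eligible.
Paid Parental Leave — status full-time ✓; service 566 days ≥ 60 days ✓; site Fresno ✓; 38 hrs/wk ≥ 32 ✓ → eligible.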